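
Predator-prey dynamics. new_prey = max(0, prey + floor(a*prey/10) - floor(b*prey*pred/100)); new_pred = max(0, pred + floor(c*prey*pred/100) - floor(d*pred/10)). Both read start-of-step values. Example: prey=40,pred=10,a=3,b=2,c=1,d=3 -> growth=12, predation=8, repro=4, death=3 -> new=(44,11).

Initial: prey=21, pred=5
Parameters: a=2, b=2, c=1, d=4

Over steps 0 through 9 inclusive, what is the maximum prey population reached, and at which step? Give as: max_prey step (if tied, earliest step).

Step 1: prey: 21+4-2=23; pred: 5+1-2=4
Step 2: prey: 23+4-1=26; pred: 4+0-1=3
Step 3: prey: 26+5-1=30; pred: 3+0-1=2
Step 4: prey: 30+6-1=35; pred: 2+0-0=2
Step 5: prey: 35+7-1=41; pred: 2+0-0=2
Step 6: prey: 41+8-1=48; pred: 2+0-0=2
Step 7: prey: 48+9-1=56; pred: 2+0-0=2
Step 8: prey: 56+11-2=65; pred: 2+1-0=3
Step 9: prey: 65+13-3=75; pred: 3+1-1=3
Max prey = 75 at step 9

Answer: 75 9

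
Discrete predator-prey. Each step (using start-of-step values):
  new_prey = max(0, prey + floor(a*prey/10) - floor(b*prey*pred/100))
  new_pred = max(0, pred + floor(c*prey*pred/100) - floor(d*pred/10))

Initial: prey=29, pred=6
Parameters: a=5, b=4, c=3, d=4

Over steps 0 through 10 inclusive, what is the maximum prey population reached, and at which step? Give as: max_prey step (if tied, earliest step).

Answer: 42 2

Derivation:
Step 1: prey: 29+14-6=37; pred: 6+5-2=9
Step 2: prey: 37+18-13=42; pred: 9+9-3=15
Step 3: prey: 42+21-25=38; pred: 15+18-6=27
Step 4: prey: 38+19-41=16; pred: 27+30-10=47
Step 5: prey: 16+8-30=0; pred: 47+22-18=51
Step 6: prey: 0+0-0=0; pred: 51+0-20=31
Step 7: prey: 0+0-0=0; pred: 31+0-12=19
Step 8: prey: 0+0-0=0; pred: 19+0-7=12
Step 9: prey: 0+0-0=0; pred: 12+0-4=8
Step 10: prey: 0+0-0=0; pred: 8+0-3=5
Max prey = 42 at step 2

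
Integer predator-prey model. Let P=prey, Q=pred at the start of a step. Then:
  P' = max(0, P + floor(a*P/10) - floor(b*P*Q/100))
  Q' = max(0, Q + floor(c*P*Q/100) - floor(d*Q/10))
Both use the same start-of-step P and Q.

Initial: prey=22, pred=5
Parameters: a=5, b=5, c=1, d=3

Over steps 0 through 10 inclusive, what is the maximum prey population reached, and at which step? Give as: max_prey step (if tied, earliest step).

Step 1: prey: 22+11-5=28; pred: 5+1-1=5
Step 2: prey: 28+14-7=35; pred: 5+1-1=5
Step 3: prey: 35+17-8=44; pred: 5+1-1=5
Step 4: prey: 44+22-11=55; pred: 5+2-1=6
Step 5: prey: 55+27-16=66; pred: 6+3-1=8
Step 6: prey: 66+33-26=73; pred: 8+5-2=11
Step 7: prey: 73+36-40=69; pred: 11+8-3=16
Step 8: prey: 69+34-55=48; pred: 16+11-4=23
Step 9: prey: 48+24-55=17; pred: 23+11-6=28
Step 10: prey: 17+8-23=2; pred: 28+4-8=24
Max prey = 73 at step 6

Answer: 73 6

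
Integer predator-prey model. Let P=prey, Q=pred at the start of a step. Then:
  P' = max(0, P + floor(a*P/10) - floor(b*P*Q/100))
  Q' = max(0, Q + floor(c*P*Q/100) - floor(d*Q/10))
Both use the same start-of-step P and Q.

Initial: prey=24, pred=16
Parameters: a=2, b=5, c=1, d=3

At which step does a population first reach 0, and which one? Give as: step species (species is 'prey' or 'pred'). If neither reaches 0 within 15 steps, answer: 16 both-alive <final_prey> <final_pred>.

Step 1: prey: 24+4-19=9; pred: 16+3-4=15
Step 2: prey: 9+1-6=4; pred: 15+1-4=12
Step 3: prey: 4+0-2=2; pred: 12+0-3=9
Step 4: prey: 2+0-0=2; pred: 9+0-2=7
Step 5: prey: 2+0-0=2; pred: 7+0-2=5
Step 6: prey: 2+0-0=2; pred: 5+0-1=4
Step 7: prey: 2+0-0=2; pred: 4+0-1=3
Step 8: prey: 2+0-0=2; pred: 3+0-0=3
Steps 9-15: state stable at prey=2, pred=3 (no change)
No extinction within 15 steps

Answer: 16 both-alive 2 3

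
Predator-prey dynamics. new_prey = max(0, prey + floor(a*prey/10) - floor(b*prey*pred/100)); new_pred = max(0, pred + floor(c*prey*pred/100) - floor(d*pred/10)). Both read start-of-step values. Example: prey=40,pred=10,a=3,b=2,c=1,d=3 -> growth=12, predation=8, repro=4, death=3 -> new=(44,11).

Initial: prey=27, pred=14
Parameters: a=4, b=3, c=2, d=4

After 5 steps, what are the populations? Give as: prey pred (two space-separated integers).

Step 1: prey: 27+10-11=26; pred: 14+7-5=16
Step 2: prey: 26+10-12=24; pred: 16+8-6=18
Step 3: prey: 24+9-12=21; pred: 18+8-7=19
Step 4: prey: 21+8-11=18; pred: 19+7-7=19
Step 5: prey: 18+7-10=15; pred: 19+6-7=18

Answer: 15 18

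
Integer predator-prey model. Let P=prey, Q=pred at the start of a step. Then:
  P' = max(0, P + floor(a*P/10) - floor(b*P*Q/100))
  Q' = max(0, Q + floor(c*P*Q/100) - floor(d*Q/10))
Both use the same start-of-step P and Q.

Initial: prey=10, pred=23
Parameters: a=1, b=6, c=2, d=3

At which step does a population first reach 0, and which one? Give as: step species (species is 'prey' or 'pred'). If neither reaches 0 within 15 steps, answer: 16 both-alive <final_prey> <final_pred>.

Step 1: prey: 10+1-13=0; pred: 23+4-6=21
First extinction: prey at step 1

Answer: 1 prey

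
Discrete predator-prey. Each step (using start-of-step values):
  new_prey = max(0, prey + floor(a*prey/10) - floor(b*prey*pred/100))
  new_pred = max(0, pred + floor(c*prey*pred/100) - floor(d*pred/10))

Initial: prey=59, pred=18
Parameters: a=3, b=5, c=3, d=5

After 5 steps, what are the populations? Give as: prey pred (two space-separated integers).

Step 1: prey: 59+17-53=23; pred: 18+31-9=40
Step 2: prey: 23+6-46=0; pred: 40+27-20=47
Step 3: prey: 0+0-0=0; pred: 47+0-23=24
Step 4: prey: 0+0-0=0; pred: 24+0-12=12
Step 5: prey: 0+0-0=0; pred: 12+0-6=6

Answer: 0 6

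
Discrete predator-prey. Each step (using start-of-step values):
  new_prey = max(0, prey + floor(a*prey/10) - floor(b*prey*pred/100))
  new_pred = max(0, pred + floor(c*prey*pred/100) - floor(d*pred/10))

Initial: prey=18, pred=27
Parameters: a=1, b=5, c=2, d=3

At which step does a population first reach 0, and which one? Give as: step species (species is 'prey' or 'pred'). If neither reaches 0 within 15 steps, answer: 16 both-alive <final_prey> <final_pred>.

Step 1: prey: 18+1-24=0; pred: 27+9-8=28
First extinction: prey at step 1

Answer: 1 prey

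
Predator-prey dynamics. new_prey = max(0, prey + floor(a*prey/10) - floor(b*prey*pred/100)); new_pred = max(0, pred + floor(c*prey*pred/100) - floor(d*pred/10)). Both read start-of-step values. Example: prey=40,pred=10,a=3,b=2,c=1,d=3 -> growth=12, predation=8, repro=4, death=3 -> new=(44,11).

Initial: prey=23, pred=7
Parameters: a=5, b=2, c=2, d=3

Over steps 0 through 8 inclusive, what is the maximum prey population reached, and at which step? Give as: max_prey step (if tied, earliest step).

Step 1: prey: 23+11-3=31; pred: 7+3-2=8
Step 2: prey: 31+15-4=42; pred: 8+4-2=10
Step 3: prey: 42+21-8=55; pred: 10+8-3=15
Step 4: prey: 55+27-16=66; pred: 15+16-4=27
Step 5: prey: 66+33-35=64; pred: 27+35-8=54
Step 6: prey: 64+32-69=27; pred: 54+69-16=107
Step 7: prey: 27+13-57=0; pred: 107+57-32=132
Step 8: prey: 0+0-0=0; pred: 132+0-39=93
Max prey = 66 at step 4

Answer: 66 4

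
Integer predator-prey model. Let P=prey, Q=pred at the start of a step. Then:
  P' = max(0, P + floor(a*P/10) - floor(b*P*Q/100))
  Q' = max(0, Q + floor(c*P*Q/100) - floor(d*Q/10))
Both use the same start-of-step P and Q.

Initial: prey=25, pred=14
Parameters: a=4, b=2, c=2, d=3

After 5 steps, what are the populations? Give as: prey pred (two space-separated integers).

Step 1: prey: 25+10-7=28; pred: 14+7-4=17
Step 2: prey: 28+11-9=30; pred: 17+9-5=21
Step 3: prey: 30+12-12=30; pred: 21+12-6=27
Step 4: prey: 30+12-16=26; pred: 27+16-8=35
Step 5: prey: 26+10-18=18; pred: 35+18-10=43

Answer: 18 43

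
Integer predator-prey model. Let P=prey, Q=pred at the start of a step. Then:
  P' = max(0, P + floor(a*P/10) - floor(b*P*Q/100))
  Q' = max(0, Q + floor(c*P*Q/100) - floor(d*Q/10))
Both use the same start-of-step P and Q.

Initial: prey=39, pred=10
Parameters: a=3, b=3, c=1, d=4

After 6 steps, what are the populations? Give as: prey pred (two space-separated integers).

Step 1: prey: 39+11-11=39; pred: 10+3-4=9
Step 2: prey: 39+11-10=40; pred: 9+3-3=9
Step 3: prey: 40+12-10=42; pred: 9+3-3=9
Step 4: prey: 42+12-11=43; pred: 9+3-3=9
Step 5: prey: 43+12-11=44; pred: 9+3-3=9
Step 6: prey: 44+13-11=46; pred: 9+3-3=9

Answer: 46 9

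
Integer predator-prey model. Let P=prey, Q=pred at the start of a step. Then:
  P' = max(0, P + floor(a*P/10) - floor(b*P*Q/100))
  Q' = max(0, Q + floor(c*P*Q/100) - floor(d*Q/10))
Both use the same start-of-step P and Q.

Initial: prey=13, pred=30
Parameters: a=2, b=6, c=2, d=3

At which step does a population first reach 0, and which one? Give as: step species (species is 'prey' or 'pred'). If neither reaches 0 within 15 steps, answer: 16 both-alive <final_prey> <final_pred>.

Answer: 1 prey

Derivation:
Step 1: prey: 13+2-23=0; pred: 30+7-9=28
First extinction: prey at step 1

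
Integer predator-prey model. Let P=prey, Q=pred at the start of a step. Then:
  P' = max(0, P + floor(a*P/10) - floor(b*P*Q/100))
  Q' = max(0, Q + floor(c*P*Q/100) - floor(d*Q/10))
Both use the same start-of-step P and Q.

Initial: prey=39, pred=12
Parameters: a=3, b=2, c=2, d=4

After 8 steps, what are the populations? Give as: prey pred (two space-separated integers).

Answer: 2 15

Derivation:
Step 1: prey: 39+11-9=41; pred: 12+9-4=17
Step 2: prey: 41+12-13=40; pred: 17+13-6=24
Step 3: prey: 40+12-19=33; pred: 24+19-9=34
Step 4: prey: 33+9-22=20; pred: 34+22-13=43
Step 5: prey: 20+6-17=9; pred: 43+17-17=43
Step 6: prey: 9+2-7=4; pred: 43+7-17=33
Step 7: prey: 4+1-2=3; pred: 33+2-13=22
Step 8: prey: 3+0-1=2; pred: 22+1-8=15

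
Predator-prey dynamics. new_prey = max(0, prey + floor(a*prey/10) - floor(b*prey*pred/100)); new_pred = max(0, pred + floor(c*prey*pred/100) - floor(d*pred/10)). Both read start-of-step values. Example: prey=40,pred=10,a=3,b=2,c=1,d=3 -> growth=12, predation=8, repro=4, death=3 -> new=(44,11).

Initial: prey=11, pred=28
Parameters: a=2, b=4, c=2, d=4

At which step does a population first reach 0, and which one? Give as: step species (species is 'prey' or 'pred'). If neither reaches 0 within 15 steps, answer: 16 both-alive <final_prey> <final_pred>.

Answer: 16 both-alive 1 2

Derivation:
Step 1: prey: 11+2-12=1; pred: 28+6-11=23
Step 2: prey: 1+0-0=1; pred: 23+0-9=14
Step 3: prey: 1+0-0=1; pred: 14+0-5=9
Step 4: prey: 1+0-0=1; pred: 9+0-3=6
Step 5: prey: 1+0-0=1; pred: 6+0-2=4
Step 6: prey: 1+0-0=1; pred: 4+0-1=3
Step 7: prey: 1+0-0=1; pred: 3+0-1=2
Step 8: prey: 1+0-0=1; pred: 2+0-0=2
Steps 9-15: state stable at prey=1, pred=2 (no change)
No extinction within 15 steps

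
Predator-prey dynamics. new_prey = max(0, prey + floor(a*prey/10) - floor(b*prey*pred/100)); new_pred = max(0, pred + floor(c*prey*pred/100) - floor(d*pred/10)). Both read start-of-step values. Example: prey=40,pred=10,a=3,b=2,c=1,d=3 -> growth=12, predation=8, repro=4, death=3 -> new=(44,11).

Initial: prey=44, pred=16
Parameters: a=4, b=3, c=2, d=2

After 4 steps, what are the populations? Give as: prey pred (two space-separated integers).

Step 1: prey: 44+17-21=40; pred: 16+14-3=27
Step 2: prey: 40+16-32=24; pred: 27+21-5=43
Step 3: prey: 24+9-30=3; pred: 43+20-8=55
Step 4: prey: 3+1-4=0; pred: 55+3-11=47

Answer: 0 47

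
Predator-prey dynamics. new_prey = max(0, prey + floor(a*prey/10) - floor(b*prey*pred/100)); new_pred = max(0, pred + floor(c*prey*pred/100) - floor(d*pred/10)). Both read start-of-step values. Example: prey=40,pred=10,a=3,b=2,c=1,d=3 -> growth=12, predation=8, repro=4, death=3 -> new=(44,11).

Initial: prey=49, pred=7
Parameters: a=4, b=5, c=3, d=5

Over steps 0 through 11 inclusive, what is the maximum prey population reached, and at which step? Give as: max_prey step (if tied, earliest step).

Answer: 51 1

Derivation:
Step 1: prey: 49+19-17=51; pred: 7+10-3=14
Step 2: prey: 51+20-35=36; pred: 14+21-7=28
Step 3: prey: 36+14-50=0; pred: 28+30-14=44
Step 4: prey: 0+0-0=0; pred: 44+0-22=22
Step 5: prey: 0+0-0=0; pred: 22+0-11=11
Step 6: prey: 0+0-0=0; pred: 11+0-5=6
Step 7: prey: 0+0-0=0; pred: 6+0-3=3
Step 8: prey: 0+0-0=0; pred: 3+0-1=2
Step 9: prey: 0+0-0=0; pred: 2+0-1=1
Step 10: prey: 0+0-0=0; pred: 1+0-0=1
Step 11: prey: 0+0-0=0; pred: 1+0-0=1
Max prey = 51 at step 1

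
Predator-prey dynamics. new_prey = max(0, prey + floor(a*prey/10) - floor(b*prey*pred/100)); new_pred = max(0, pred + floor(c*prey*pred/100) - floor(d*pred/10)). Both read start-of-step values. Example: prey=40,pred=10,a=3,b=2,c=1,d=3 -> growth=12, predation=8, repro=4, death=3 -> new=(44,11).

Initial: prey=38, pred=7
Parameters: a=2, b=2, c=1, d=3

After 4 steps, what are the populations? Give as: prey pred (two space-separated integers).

Answer: 47 9

Derivation:
Step 1: prey: 38+7-5=40; pred: 7+2-2=7
Step 2: prey: 40+8-5=43; pred: 7+2-2=7
Step 3: prey: 43+8-6=45; pred: 7+3-2=8
Step 4: prey: 45+9-7=47; pred: 8+3-2=9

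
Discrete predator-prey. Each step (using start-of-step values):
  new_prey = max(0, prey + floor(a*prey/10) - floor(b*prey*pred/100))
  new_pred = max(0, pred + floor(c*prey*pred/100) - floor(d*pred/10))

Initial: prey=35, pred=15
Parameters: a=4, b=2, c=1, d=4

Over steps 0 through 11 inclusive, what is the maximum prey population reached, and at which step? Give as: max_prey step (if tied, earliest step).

Step 1: prey: 35+14-10=39; pred: 15+5-6=14
Step 2: prey: 39+15-10=44; pred: 14+5-5=14
Step 3: prey: 44+17-12=49; pred: 14+6-5=15
Step 4: prey: 49+19-14=54; pred: 15+7-6=16
Step 5: prey: 54+21-17=58; pred: 16+8-6=18
Step 6: prey: 58+23-20=61; pred: 18+10-7=21
Step 7: prey: 61+24-25=60; pred: 21+12-8=25
Step 8: prey: 60+24-30=54; pred: 25+15-10=30
Step 9: prey: 54+21-32=43; pred: 30+16-12=34
Step 10: prey: 43+17-29=31; pred: 34+14-13=35
Step 11: prey: 31+12-21=22; pred: 35+10-14=31
Max prey = 61 at step 6

Answer: 61 6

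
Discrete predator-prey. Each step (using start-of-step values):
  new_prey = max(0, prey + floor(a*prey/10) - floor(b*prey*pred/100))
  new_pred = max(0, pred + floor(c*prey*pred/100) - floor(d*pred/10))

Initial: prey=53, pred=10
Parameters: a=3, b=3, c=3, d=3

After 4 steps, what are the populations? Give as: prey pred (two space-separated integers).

Answer: 0 61

Derivation:
Step 1: prey: 53+15-15=53; pred: 10+15-3=22
Step 2: prey: 53+15-34=34; pred: 22+34-6=50
Step 3: prey: 34+10-51=0; pred: 50+51-15=86
Step 4: prey: 0+0-0=0; pred: 86+0-25=61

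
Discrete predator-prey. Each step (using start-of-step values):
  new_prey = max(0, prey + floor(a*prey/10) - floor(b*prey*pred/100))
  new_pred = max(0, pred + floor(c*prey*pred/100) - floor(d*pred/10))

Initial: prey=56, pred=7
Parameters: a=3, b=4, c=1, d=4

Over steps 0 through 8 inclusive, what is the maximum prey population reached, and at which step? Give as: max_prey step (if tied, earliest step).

Step 1: prey: 56+16-15=57; pred: 7+3-2=8
Step 2: prey: 57+17-18=56; pred: 8+4-3=9
Step 3: prey: 56+16-20=52; pred: 9+5-3=11
Step 4: prey: 52+15-22=45; pred: 11+5-4=12
Step 5: prey: 45+13-21=37; pred: 12+5-4=13
Step 6: prey: 37+11-19=29; pred: 13+4-5=12
Step 7: prey: 29+8-13=24; pred: 12+3-4=11
Step 8: prey: 24+7-10=21; pred: 11+2-4=9
Max prey = 57 at step 1

Answer: 57 1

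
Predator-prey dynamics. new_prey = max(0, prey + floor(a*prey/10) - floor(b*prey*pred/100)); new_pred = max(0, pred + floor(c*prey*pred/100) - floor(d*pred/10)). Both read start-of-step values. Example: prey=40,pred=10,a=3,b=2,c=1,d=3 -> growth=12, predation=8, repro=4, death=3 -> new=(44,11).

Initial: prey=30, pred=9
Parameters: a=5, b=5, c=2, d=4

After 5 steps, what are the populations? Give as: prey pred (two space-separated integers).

Step 1: prey: 30+15-13=32; pred: 9+5-3=11
Step 2: prey: 32+16-17=31; pred: 11+7-4=14
Step 3: prey: 31+15-21=25; pred: 14+8-5=17
Step 4: prey: 25+12-21=16; pred: 17+8-6=19
Step 5: prey: 16+8-15=9; pred: 19+6-7=18

Answer: 9 18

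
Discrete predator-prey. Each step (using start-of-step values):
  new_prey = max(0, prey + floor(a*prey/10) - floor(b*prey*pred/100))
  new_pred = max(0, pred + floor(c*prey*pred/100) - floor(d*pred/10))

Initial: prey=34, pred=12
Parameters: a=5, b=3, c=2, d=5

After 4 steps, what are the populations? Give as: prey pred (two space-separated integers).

Step 1: prey: 34+17-12=39; pred: 12+8-6=14
Step 2: prey: 39+19-16=42; pred: 14+10-7=17
Step 3: prey: 42+21-21=42; pred: 17+14-8=23
Step 4: prey: 42+21-28=35; pred: 23+19-11=31

Answer: 35 31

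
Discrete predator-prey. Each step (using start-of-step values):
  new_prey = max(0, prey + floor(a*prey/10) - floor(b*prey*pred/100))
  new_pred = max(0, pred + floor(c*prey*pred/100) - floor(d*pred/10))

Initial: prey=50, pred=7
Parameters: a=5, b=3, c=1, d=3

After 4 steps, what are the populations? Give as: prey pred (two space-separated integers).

Step 1: prey: 50+25-10=65; pred: 7+3-2=8
Step 2: prey: 65+32-15=82; pred: 8+5-2=11
Step 3: prey: 82+41-27=96; pred: 11+9-3=17
Step 4: prey: 96+48-48=96; pred: 17+16-5=28

Answer: 96 28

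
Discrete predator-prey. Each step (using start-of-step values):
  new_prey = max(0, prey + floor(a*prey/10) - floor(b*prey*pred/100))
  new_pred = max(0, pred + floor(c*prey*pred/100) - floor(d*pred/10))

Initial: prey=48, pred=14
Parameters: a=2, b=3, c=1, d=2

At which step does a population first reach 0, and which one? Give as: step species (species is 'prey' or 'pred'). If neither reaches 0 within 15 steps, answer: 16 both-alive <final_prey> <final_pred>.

Answer: 16 both-alive 2 4

Derivation:
Step 1: prey: 48+9-20=37; pred: 14+6-2=18
Step 2: prey: 37+7-19=25; pred: 18+6-3=21
Step 3: prey: 25+5-15=15; pred: 21+5-4=22
Step 4: prey: 15+3-9=9; pred: 22+3-4=21
Step 5: prey: 9+1-5=5; pred: 21+1-4=18
Step 6: prey: 5+1-2=4; pred: 18+0-3=15
Step 7: prey: 4+0-1=3; pred: 15+0-3=12
Step 8: prey: 3+0-1=2; pred: 12+0-2=10
Step 9: prey: 2+0-0=2; pred: 10+0-2=8
Step 10: prey: 2+0-0=2; pred: 8+0-1=7
Step 11: prey: 2+0-0=2; pred: 7+0-1=6
Step 12: prey: 2+0-0=2; pred: 6+0-1=5
Step 13: prey: 2+0-0=2; pred: 5+0-1=4
Step 14: prey: 2+0-0=2; pred: 4+0-0=4
Steps 15-15: state stable at prey=2, pred=4 (no change)
No extinction within 15 steps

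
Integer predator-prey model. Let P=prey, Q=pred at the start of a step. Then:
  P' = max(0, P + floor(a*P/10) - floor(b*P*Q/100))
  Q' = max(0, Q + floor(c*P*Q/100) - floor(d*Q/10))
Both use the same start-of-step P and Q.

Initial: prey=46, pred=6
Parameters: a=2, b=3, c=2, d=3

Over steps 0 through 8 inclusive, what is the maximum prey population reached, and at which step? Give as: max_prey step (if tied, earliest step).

Answer: 47 1

Derivation:
Step 1: prey: 46+9-8=47; pred: 6+5-1=10
Step 2: prey: 47+9-14=42; pred: 10+9-3=16
Step 3: prey: 42+8-20=30; pred: 16+13-4=25
Step 4: prey: 30+6-22=14; pred: 25+15-7=33
Step 5: prey: 14+2-13=3; pred: 33+9-9=33
Step 6: prey: 3+0-2=1; pred: 33+1-9=25
Step 7: prey: 1+0-0=1; pred: 25+0-7=18
Step 8: prey: 1+0-0=1; pred: 18+0-5=13
Max prey = 47 at step 1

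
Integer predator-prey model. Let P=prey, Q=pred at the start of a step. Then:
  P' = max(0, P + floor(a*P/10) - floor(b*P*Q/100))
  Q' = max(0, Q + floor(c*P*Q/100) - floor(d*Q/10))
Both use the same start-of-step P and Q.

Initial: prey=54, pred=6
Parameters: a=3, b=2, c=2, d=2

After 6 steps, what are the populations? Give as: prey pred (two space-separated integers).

Step 1: prey: 54+16-6=64; pred: 6+6-1=11
Step 2: prey: 64+19-14=69; pred: 11+14-2=23
Step 3: prey: 69+20-31=58; pred: 23+31-4=50
Step 4: prey: 58+17-58=17; pred: 50+58-10=98
Step 5: prey: 17+5-33=0; pred: 98+33-19=112
Step 6: prey: 0+0-0=0; pred: 112+0-22=90

Answer: 0 90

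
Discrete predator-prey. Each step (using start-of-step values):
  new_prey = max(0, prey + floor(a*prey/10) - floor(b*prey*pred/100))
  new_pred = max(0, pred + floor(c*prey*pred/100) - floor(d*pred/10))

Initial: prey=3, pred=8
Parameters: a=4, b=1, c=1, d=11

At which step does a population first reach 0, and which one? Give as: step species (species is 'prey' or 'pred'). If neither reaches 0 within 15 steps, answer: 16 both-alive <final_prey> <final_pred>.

Step 1: prey: 3+1-0=4; pred: 8+0-8=0
First extinction: pred at step 1

Answer: 1 pred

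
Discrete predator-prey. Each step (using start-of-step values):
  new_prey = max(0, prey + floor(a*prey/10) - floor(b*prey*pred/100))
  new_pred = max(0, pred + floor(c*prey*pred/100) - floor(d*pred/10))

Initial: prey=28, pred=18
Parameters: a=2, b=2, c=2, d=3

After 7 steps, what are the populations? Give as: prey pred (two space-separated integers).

Step 1: prey: 28+5-10=23; pred: 18+10-5=23
Step 2: prey: 23+4-10=17; pred: 23+10-6=27
Step 3: prey: 17+3-9=11; pred: 27+9-8=28
Step 4: prey: 11+2-6=7; pred: 28+6-8=26
Step 5: prey: 7+1-3=5; pred: 26+3-7=22
Step 6: prey: 5+1-2=4; pred: 22+2-6=18
Step 7: prey: 4+0-1=3; pred: 18+1-5=14

Answer: 3 14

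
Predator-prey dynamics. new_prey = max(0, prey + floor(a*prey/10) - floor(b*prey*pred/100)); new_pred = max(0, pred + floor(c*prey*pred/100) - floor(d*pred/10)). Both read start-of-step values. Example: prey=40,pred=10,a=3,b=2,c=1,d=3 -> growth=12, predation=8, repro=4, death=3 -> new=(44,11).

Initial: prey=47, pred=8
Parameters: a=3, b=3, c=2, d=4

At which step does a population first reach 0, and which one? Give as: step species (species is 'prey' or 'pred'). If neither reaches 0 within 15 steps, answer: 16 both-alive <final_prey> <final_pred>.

Answer: 16 both-alive 1 2

Derivation:
Step 1: prey: 47+14-11=50; pred: 8+7-3=12
Step 2: prey: 50+15-18=47; pred: 12+12-4=20
Step 3: prey: 47+14-28=33; pred: 20+18-8=30
Step 4: prey: 33+9-29=13; pred: 30+19-12=37
Step 5: prey: 13+3-14=2; pred: 37+9-14=32
Step 6: prey: 2+0-1=1; pred: 32+1-12=21
Step 7: prey: 1+0-0=1; pred: 21+0-8=13
Step 8: prey: 1+0-0=1; pred: 13+0-5=8
Step 9: prey: 1+0-0=1; pred: 8+0-3=5
Step 10: prey: 1+0-0=1; pred: 5+0-2=3
Step 11: prey: 1+0-0=1; pred: 3+0-1=2
Step 12: prey: 1+0-0=1; pred: 2+0-0=2
Steps 13-15: state stable at prey=1, pred=2 (no change)
No extinction within 15 steps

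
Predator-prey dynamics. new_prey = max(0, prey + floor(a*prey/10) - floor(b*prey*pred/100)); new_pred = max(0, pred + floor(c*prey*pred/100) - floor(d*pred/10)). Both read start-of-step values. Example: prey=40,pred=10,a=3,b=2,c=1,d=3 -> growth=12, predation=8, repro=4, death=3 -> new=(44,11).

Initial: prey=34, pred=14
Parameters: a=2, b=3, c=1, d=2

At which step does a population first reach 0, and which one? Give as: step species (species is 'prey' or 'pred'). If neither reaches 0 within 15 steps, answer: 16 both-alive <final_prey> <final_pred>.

Answer: 16 both-alive 9 4

Derivation:
Step 1: prey: 34+6-14=26; pred: 14+4-2=16
Step 2: prey: 26+5-12=19; pred: 16+4-3=17
Step 3: prey: 19+3-9=13; pred: 17+3-3=17
Step 4: prey: 13+2-6=9; pred: 17+2-3=16
Step 5: prey: 9+1-4=6; pred: 16+1-3=14
Step 6: prey: 6+1-2=5; pred: 14+0-2=12
Step 7: prey: 5+1-1=5; pred: 12+0-2=10
Step 8: prey: 5+1-1=5; pred: 10+0-2=8
Step 9: prey: 5+1-1=5; pred: 8+0-1=7
Step 10: prey: 5+1-1=5; pred: 7+0-1=6
Step 11: prey: 5+1-0=6; pred: 6+0-1=5
Step 12: prey: 6+1-0=7; pred: 5+0-1=4
Step 13: prey: 7+1-0=8; pred: 4+0-0=4
Step 14: prey: 8+1-0=9; pred: 4+0-0=4
Step 15: prey: 9+1-1=9; pred: 4+0-0=4
No extinction within 15 steps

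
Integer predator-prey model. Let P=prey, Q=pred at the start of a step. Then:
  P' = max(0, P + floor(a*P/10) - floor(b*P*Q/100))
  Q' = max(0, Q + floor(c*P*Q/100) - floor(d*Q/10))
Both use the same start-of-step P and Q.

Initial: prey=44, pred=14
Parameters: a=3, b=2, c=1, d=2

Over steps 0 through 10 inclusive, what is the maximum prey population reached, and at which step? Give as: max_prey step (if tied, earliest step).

Step 1: prey: 44+13-12=45; pred: 14+6-2=18
Step 2: prey: 45+13-16=42; pred: 18+8-3=23
Step 3: prey: 42+12-19=35; pred: 23+9-4=28
Step 4: prey: 35+10-19=26; pred: 28+9-5=32
Step 5: prey: 26+7-16=17; pred: 32+8-6=34
Step 6: prey: 17+5-11=11; pred: 34+5-6=33
Step 7: prey: 11+3-7=7; pred: 33+3-6=30
Step 8: prey: 7+2-4=5; pred: 30+2-6=26
Step 9: prey: 5+1-2=4; pred: 26+1-5=22
Step 10: prey: 4+1-1=4; pred: 22+0-4=18
Max prey = 45 at step 1

Answer: 45 1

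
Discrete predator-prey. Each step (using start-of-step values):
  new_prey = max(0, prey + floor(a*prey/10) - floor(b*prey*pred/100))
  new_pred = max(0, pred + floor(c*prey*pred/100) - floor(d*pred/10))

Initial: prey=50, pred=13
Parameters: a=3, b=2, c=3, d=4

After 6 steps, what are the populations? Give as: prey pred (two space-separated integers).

Answer: 0 27

Derivation:
Step 1: prey: 50+15-13=52; pred: 13+19-5=27
Step 2: prey: 52+15-28=39; pred: 27+42-10=59
Step 3: prey: 39+11-46=4; pred: 59+69-23=105
Step 4: prey: 4+1-8=0; pred: 105+12-42=75
Step 5: prey: 0+0-0=0; pred: 75+0-30=45
Step 6: prey: 0+0-0=0; pred: 45+0-18=27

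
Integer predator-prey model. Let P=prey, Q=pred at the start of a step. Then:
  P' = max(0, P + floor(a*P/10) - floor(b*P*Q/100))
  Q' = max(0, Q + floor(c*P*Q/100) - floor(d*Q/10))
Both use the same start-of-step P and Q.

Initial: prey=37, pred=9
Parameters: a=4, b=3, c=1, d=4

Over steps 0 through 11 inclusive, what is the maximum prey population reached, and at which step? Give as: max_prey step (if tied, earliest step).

Step 1: prey: 37+14-9=42; pred: 9+3-3=9
Step 2: prey: 42+16-11=47; pred: 9+3-3=9
Step 3: prey: 47+18-12=53; pred: 9+4-3=10
Step 4: prey: 53+21-15=59; pred: 10+5-4=11
Step 5: prey: 59+23-19=63; pred: 11+6-4=13
Step 6: prey: 63+25-24=64; pred: 13+8-5=16
Step 7: prey: 64+25-30=59; pred: 16+10-6=20
Step 8: prey: 59+23-35=47; pred: 20+11-8=23
Step 9: prey: 47+18-32=33; pred: 23+10-9=24
Step 10: prey: 33+13-23=23; pred: 24+7-9=22
Step 11: prey: 23+9-15=17; pred: 22+5-8=19
Max prey = 64 at step 6

Answer: 64 6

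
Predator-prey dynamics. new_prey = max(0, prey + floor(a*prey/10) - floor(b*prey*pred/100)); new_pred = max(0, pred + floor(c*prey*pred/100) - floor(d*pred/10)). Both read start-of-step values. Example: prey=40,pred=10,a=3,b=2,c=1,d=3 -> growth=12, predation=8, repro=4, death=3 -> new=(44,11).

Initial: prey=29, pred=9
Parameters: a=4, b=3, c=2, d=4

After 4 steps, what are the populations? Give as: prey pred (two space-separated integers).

Answer: 30 25

Derivation:
Step 1: prey: 29+11-7=33; pred: 9+5-3=11
Step 2: prey: 33+13-10=36; pred: 11+7-4=14
Step 3: prey: 36+14-15=35; pred: 14+10-5=19
Step 4: prey: 35+14-19=30; pred: 19+13-7=25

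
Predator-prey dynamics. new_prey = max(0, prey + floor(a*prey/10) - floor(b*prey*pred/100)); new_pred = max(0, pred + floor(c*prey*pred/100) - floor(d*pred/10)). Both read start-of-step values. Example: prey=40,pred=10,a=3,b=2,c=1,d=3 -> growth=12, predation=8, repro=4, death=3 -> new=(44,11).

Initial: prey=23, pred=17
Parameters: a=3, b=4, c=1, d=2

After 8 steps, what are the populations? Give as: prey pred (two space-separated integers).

Step 1: prey: 23+6-15=14; pred: 17+3-3=17
Step 2: prey: 14+4-9=9; pred: 17+2-3=16
Step 3: prey: 9+2-5=6; pred: 16+1-3=14
Step 4: prey: 6+1-3=4; pred: 14+0-2=12
Step 5: prey: 4+1-1=4; pred: 12+0-2=10
Step 6: prey: 4+1-1=4; pred: 10+0-2=8
Step 7: prey: 4+1-1=4; pred: 8+0-1=7
Step 8: prey: 4+1-1=4; pred: 7+0-1=6

Answer: 4 6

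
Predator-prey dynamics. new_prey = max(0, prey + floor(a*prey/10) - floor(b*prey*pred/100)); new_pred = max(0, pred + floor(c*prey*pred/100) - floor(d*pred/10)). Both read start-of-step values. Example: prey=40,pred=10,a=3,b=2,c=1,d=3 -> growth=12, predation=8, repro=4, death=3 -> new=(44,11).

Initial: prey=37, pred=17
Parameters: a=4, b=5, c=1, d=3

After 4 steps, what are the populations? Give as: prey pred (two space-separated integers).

Step 1: prey: 37+14-31=20; pred: 17+6-5=18
Step 2: prey: 20+8-18=10; pred: 18+3-5=16
Step 3: prey: 10+4-8=6; pred: 16+1-4=13
Step 4: prey: 6+2-3=5; pred: 13+0-3=10

Answer: 5 10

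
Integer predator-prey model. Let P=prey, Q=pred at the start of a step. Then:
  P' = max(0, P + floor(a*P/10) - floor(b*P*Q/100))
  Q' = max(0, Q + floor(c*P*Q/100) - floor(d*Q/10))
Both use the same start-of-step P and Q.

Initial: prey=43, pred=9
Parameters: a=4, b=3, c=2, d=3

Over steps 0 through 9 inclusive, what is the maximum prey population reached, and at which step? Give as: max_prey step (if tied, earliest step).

Answer: 49 1

Derivation:
Step 1: prey: 43+17-11=49; pred: 9+7-2=14
Step 2: prey: 49+19-20=48; pred: 14+13-4=23
Step 3: prey: 48+19-33=34; pred: 23+22-6=39
Step 4: prey: 34+13-39=8; pred: 39+26-11=54
Step 5: prey: 8+3-12=0; pred: 54+8-16=46
Step 6: prey: 0+0-0=0; pred: 46+0-13=33
Step 7: prey: 0+0-0=0; pred: 33+0-9=24
Step 8: prey: 0+0-0=0; pred: 24+0-7=17
Step 9: prey: 0+0-0=0; pred: 17+0-5=12
Max prey = 49 at step 1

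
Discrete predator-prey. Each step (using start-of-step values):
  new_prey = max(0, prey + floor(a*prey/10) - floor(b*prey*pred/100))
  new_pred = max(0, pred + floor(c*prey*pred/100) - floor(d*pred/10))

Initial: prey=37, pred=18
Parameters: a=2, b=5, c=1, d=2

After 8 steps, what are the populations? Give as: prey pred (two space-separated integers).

Step 1: prey: 37+7-33=11; pred: 18+6-3=21
Step 2: prey: 11+2-11=2; pred: 21+2-4=19
Step 3: prey: 2+0-1=1; pred: 19+0-3=16
Step 4: prey: 1+0-0=1; pred: 16+0-3=13
Step 5: prey: 1+0-0=1; pred: 13+0-2=11
Step 6: prey: 1+0-0=1; pred: 11+0-2=9
Step 7: prey: 1+0-0=1; pred: 9+0-1=8
Step 8: prey: 1+0-0=1; pred: 8+0-1=7

Answer: 1 7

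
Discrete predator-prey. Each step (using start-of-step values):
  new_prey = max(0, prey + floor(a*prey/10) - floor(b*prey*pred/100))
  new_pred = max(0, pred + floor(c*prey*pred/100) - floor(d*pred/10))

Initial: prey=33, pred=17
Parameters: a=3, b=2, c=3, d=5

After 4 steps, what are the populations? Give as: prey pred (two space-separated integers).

Step 1: prey: 33+9-11=31; pred: 17+16-8=25
Step 2: prey: 31+9-15=25; pred: 25+23-12=36
Step 3: prey: 25+7-18=14; pred: 36+27-18=45
Step 4: prey: 14+4-12=6; pred: 45+18-22=41

Answer: 6 41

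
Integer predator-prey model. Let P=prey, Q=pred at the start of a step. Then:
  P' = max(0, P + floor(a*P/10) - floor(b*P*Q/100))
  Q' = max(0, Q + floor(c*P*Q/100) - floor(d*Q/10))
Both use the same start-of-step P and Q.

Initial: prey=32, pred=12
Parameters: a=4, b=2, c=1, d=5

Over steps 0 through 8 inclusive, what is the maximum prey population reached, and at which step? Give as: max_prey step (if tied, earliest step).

Answer: 137 8

Derivation:
Step 1: prey: 32+12-7=37; pred: 12+3-6=9
Step 2: prey: 37+14-6=45; pred: 9+3-4=8
Step 3: prey: 45+18-7=56; pred: 8+3-4=7
Step 4: prey: 56+22-7=71; pred: 7+3-3=7
Step 5: prey: 71+28-9=90; pred: 7+4-3=8
Step 6: prey: 90+36-14=112; pred: 8+7-4=11
Step 7: prey: 112+44-24=132; pred: 11+12-5=18
Step 8: prey: 132+52-47=137; pred: 18+23-9=32
Max prey = 137 at step 8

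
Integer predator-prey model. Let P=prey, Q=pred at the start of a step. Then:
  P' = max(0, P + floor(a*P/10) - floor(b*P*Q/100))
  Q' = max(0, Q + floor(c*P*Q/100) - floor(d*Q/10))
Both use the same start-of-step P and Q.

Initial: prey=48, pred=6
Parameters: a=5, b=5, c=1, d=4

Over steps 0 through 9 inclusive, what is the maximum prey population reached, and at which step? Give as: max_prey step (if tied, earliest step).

Step 1: prey: 48+24-14=58; pred: 6+2-2=6
Step 2: prey: 58+29-17=70; pred: 6+3-2=7
Step 3: prey: 70+35-24=81; pred: 7+4-2=9
Step 4: prey: 81+40-36=85; pred: 9+7-3=13
Step 5: prey: 85+42-55=72; pred: 13+11-5=19
Step 6: prey: 72+36-68=40; pred: 19+13-7=25
Step 7: prey: 40+20-50=10; pred: 25+10-10=25
Step 8: prey: 10+5-12=3; pred: 25+2-10=17
Step 9: prey: 3+1-2=2; pred: 17+0-6=11
Max prey = 85 at step 4

Answer: 85 4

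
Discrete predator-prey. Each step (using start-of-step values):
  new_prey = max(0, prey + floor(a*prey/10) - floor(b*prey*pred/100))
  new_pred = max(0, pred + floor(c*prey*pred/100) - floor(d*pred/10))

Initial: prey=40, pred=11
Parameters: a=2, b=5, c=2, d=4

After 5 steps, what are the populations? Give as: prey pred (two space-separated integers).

Answer: 2 6

Derivation:
Step 1: prey: 40+8-22=26; pred: 11+8-4=15
Step 2: prey: 26+5-19=12; pred: 15+7-6=16
Step 3: prey: 12+2-9=5; pred: 16+3-6=13
Step 4: prey: 5+1-3=3; pred: 13+1-5=9
Step 5: prey: 3+0-1=2; pred: 9+0-3=6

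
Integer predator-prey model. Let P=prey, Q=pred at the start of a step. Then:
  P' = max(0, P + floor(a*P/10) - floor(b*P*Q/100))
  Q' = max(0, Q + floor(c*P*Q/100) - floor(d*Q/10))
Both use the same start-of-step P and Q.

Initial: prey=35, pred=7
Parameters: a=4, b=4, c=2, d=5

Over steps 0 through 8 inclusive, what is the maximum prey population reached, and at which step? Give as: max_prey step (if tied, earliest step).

Step 1: prey: 35+14-9=40; pred: 7+4-3=8
Step 2: prey: 40+16-12=44; pred: 8+6-4=10
Step 3: prey: 44+17-17=44; pred: 10+8-5=13
Step 4: prey: 44+17-22=39; pred: 13+11-6=18
Step 5: prey: 39+15-28=26; pred: 18+14-9=23
Step 6: prey: 26+10-23=13; pred: 23+11-11=23
Step 7: prey: 13+5-11=7; pred: 23+5-11=17
Step 8: prey: 7+2-4=5; pred: 17+2-8=11
Max prey = 44 at step 2

Answer: 44 2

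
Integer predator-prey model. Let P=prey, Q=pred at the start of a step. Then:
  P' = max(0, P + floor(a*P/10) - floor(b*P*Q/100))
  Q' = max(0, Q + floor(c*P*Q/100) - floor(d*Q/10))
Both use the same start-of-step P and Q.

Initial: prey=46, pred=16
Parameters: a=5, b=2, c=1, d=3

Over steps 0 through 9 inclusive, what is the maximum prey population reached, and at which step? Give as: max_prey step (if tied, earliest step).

Step 1: prey: 46+23-14=55; pred: 16+7-4=19
Step 2: prey: 55+27-20=62; pred: 19+10-5=24
Step 3: prey: 62+31-29=64; pred: 24+14-7=31
Step 4: prey: 64+32-39=57; pred: 31+19-9=41
Step 5: prey: 57+28-46=39; pred: 41+23-12=52
Step 6: prey: 39+19-40=18; pred: 52+20-15=57
Step 7: prey: 18+9-20=7; pred: 57+10-17=50
Step 8: prey: 7+3-7=3; pred: 50+3-15=38
Step 9: prey: 3+1-2=2; pred: 38+1-11=28
Max prey = 64 at step 3

Answer: 64 3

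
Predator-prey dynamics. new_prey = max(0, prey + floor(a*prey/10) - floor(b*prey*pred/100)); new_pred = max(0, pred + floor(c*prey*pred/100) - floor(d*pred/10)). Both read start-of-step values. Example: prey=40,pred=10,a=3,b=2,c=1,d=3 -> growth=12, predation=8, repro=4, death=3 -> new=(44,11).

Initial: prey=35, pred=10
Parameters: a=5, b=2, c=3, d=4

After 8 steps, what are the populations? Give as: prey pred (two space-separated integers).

Answer: 0 24

Derivation:
Step 1: prey: 35+17-7=45; pred: 10+10-4=16
Step 2: prey: 45+22-14=53; pred: 16+21-6=31
Step 3: prey: 53+26-32=47; pred: 31+49-12=68
Step 4: prey: 47+23-63=7; pred: 68+95-27=136
Step 5: prey: 7+3-19=0; pred: 136+28-54=110
Step 6: prey: 0+0-0=0; pred: 110+0-44=66
Step 7: prey: 0+0-0=0; pred: 66+0-26=40
Step 8: prey: 0+0-0=0; pred: 40+0-16=24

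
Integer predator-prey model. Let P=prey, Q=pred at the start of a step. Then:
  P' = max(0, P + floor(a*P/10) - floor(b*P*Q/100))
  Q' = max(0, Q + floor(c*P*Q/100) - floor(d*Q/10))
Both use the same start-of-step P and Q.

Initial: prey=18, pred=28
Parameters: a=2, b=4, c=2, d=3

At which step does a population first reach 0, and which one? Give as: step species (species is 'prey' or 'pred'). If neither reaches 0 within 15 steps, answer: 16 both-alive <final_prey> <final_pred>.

Answer: 2 prey

Derivation:
Step 1: prey: 18+3-20=1; pred: 28+10-8=30
Step 2: prey: 1+0-1=0; pred: 30+0-9=21
First extinction: prey at step 2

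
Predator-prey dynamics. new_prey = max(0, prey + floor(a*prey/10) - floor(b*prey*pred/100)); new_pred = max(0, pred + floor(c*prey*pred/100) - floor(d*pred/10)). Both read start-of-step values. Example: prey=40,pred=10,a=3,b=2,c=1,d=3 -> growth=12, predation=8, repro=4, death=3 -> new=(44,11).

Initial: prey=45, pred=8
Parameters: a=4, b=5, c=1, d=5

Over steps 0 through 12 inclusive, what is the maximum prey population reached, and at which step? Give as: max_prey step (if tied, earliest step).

Step 1: prey: 45+18-18=45; pred: 8+3-4=7
Step 2: prey: 45+18-15=48; pred: 7+3-3=7
Step 3: prey: 48+19-16=51; pred: 7+3-3=7
Step 4: prey: 51+20-17=54; pred: 7+3-3=7
Step 5: prey: 54+21-18=57; pred: 7+3-3=7
Step 6: prey: 57+22-19=60; pred: 7+3-3=7
Step 7: prey: 60+24-21=63; pred: 7+4-3=8
Step 8: prey: 63+25-25=63; pred: 8+5-4=9
Step 9: prey: 63+25-28=60; pred: 9+5-4=10
Step 10: prey: 60+24-30=54; pred: 10+6-5=11
Step 11: prey: 54+21-29=46; pred: 11+5-5=11
Step 12: prey: 46+18-25=39; pred: 11+5-5=11
Max prey = 63 at step 7

Answer: 63 7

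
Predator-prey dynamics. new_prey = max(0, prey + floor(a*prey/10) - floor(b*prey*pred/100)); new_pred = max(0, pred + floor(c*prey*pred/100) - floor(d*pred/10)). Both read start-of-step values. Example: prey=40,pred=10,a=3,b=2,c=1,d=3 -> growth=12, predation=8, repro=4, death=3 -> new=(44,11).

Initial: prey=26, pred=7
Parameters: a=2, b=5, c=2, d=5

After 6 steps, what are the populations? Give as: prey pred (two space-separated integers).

Step 1: prey: 26+5-9=22; pred: 7+3-3=7
Step 2: prey: 22+4-7=19; pred: 7+3-3=7
Step 3: prey: 19+3-6=16; pred: 7+2-3=6
Step 4: prey: 16+3-4=15; pred: 6+1-3=4
Step 5: prey: 15+3-3=15; pred: 4+1-2=3
Step 6: prey: 15+3-2=16; pred: 3+0-1=2

Answer: 16 2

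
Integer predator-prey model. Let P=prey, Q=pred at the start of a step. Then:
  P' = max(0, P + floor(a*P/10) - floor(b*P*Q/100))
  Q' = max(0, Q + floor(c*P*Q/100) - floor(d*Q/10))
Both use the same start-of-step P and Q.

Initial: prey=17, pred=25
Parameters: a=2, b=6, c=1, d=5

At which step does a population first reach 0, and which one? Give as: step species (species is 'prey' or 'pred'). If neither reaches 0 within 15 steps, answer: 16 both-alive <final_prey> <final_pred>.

Step 1: prey: 17+3-25=0; pred: 25+4-12=17
First extinction: prey at step 1

Answer: 1 prey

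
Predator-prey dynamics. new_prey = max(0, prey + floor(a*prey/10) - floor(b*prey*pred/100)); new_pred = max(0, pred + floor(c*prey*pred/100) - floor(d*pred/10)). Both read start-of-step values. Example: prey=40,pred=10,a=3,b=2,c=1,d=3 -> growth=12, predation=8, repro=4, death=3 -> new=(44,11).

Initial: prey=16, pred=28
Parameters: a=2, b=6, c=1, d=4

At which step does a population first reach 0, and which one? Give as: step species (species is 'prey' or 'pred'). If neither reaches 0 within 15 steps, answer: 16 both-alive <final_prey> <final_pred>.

Step 1: prey: 16+3-26=0; pred: 28+4-11=21
First extinction: prey at step 1

Answer: 1 prey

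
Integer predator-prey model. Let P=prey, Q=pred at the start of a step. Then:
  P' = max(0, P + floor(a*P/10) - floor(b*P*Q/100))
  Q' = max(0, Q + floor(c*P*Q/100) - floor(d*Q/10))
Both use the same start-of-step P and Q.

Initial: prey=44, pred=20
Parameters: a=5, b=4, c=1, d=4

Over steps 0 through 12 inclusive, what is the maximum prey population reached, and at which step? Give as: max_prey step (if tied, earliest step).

Step 1: prey: 44+22-35=31; pred: 20+8-8=20
Step 2: prey: 31+15-24=22; pred: 20+6-8=18
Step 3: prey: 22+11-15=18; pred: 18+3-7=14
Step 4: prey: 18+9-10=17; pred: 14+2-5=11
Step 5: prey: 17+8-7=18; pred: 11+1-4=8
Step 6: prey: 18+9-5=22; pred: 8+1-3=6
Step 7: prey: 22+11-5=28; pred: 6+1-2=5
Step 8: prey: 28+14-5=37; pred: 5+1-2=4
Step 9: prey: 37+18-5=50; pred: 4+1-1=4
Step 10: prey: 50+25-8=67; pred: 4+2-1=5
Step 11: prey: 67+33-13=87; pred: 5+3-2=6
Step 12: prey: 87+43-20=110; pred: 6+5-2=9
Max prey = 110 at step 12

Answer: 110 12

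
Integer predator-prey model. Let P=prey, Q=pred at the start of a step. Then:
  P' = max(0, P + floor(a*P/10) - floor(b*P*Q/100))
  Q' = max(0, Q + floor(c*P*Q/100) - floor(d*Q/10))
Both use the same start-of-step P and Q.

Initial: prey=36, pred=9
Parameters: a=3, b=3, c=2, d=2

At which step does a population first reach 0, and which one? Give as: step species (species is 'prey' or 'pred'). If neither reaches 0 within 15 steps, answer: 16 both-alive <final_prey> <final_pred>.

Answer: 6 prey

Derivation:
Step 1: prey: 36+10-9=37; pred: 9+6-1=14
Step 2: prey: 37+11-15=33; pred: 14+10-2=22
Step 3: prey: 33+9-21=21; pred: 22+14-4=32
Step 4: prey: 21+6-20=7; pred: 32+13-6=39
Step 5: prey: 7+2-8=1; pred: 39+5-7=37
Step 6: prey: 1+0-1=0; pred: 37+0-7=30
First extinction: prey at step 6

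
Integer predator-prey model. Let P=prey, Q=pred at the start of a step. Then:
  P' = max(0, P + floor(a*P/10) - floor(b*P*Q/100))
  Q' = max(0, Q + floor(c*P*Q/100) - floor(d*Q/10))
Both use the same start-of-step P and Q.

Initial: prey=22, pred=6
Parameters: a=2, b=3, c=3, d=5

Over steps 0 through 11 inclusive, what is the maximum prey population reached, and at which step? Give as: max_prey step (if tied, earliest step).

Step 1: prey: 22+4-3=23; pred: 6+3-3=6
Step 2: prey: 23+4-4=23; pred: 6+4-3=7
Step 3: prey: 23+4-4=23; pred: 7+4-3=8
Step 4: prey: 23+4-5=22; pred: 8+5-4=9
Step 5: prey: 22+4-5=21; pred: 9+5-4=10
Step 6: prey: 21+4-6=19; pred: 10+6-5=11
Step 7: prey: 19+3-6=16; pred: 11+6-5=12
Step 8: prey: 16+3-5=14; pred: 12+5-6=11
Step 9: prey: 14+2-4=12; pred: 11+4-5=10
Step 10: prey: 12+2-3=11; pred: 10+3-5=8
Step 11: prey: 11+2-2=11; pred: 8+2-4=6
Max prey = 23 at step 1

Answer: 23 1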